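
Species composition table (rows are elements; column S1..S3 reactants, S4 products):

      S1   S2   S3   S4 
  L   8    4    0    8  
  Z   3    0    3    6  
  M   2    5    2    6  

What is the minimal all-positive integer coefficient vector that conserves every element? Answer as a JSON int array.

Coefficients: [4, 2, 6, 5]

L: 4·8+2·4+6·0 = 40 | 5·8 = 40
Z: 4·3+2·0+6·3 = 30 | 5·6 = 30
M: 4·2+2·5+6·2 = 30 | 5·6 = 30
gcd(4,2,6,5) = 1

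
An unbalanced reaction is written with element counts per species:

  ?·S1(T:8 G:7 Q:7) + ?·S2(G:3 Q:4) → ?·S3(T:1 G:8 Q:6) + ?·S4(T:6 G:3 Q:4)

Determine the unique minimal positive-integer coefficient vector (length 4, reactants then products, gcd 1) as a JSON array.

T: 4·8+1·0 = 32 | 2·1+5·6 = 32
G: 4·7+1·3 = 31 | 2·8+5·3 = 31
Q: 4·7+1·4 = 32 | 2·6+5·4 = 32
gcd(4,1,2,5) = 1

Coefficients: [4, 1, 2, 5]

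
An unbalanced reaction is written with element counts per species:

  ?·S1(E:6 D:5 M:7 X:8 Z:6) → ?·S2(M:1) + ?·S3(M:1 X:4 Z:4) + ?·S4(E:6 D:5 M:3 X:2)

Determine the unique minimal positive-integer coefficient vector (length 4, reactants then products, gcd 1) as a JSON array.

E: 2·6 = 12 | 5·0+3·0+2·6 = 12
D: 2·5 = 10 | 5·0+3·0+2·5 = 10
M: 2·7 = 14 | 5·1+3·1+2·3 = 14
X: 2·8 = 16 | 5·0+3·4+2·2 = 16
Z: 2·6 = 12 | 5·0+3·4+2·0 = 12
gcd(2,5,3,2) = 1

Coefficients: [2, 5, 3, 2]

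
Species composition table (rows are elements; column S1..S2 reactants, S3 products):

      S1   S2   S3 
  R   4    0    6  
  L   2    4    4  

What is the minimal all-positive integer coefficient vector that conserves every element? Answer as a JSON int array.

R: 6·4+1·0 = 24 | 4·6 = 24
L: 6·2+1·4 = 16 | 4·4 = 16
gcd(6,1,4) = 1

Coefficients: [6, 1, 4]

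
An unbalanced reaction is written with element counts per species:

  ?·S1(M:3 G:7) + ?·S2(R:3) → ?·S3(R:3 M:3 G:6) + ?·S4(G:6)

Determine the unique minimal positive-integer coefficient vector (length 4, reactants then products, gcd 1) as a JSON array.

Coefficients: [6, 6, 6, 1]

R: 6·0+6·3 = 18 | 6·3+1·0 = 18
M: 6·3+6·0 = 18 | 6·3+1·0 = 18
G: 6·7+6·0 = 42 | 6·6+1·6 = 42
gcd(6,6,6,1) = 1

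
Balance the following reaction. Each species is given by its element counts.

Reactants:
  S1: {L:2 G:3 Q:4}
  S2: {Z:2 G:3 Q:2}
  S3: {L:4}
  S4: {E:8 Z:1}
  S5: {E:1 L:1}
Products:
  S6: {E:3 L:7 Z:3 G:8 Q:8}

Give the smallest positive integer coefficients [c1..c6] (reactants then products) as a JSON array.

E: 4·0+4·0+3·0+1·8+1·1 = 9 | 3·3 = 9
L: 4·2+4·0+3·4+1·0+1·1 = 21 | 3·7 = 21
Z: 4·0+4·2+3·0+1·1+1·0 = 9 | 3·3 = 9
G: 4·3+4·3+3·0+1·0+1·0 = 24 | 3·8 = 24
Q: 4·4+4·2+3·0+1·0+1·0 = 24 | 3·8 = 24
gcd(4,4,3,1,1,3) = 1

Coefficients: [4, 4, 3, 1, 1, 3]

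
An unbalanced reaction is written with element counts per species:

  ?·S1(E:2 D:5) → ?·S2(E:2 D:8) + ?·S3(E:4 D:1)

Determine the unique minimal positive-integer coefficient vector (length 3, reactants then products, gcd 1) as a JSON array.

Coefficients: [5, 3, 1]

E: 5·2 = 10 | 3·2+1·4 = 10
D: 5·5 = 25 | 3·8+1·1 = 25
gcd(5,3,1) = 1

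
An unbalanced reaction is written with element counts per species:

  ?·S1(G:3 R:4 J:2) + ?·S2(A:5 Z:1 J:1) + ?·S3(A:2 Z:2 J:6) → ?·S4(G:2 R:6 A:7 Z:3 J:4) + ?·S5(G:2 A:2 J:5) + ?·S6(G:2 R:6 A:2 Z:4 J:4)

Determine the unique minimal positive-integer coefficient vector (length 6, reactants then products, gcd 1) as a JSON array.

G: 6·3+5·0+4·0 = 18 | 3·2+5·2+1·2 = 18
R: 6·4+5·0+4·0 = 24 | 3·6+5·0+1·6 = 24
A: 6·0+5·5+4·2 = 33 | 3·7+5·2+1·2 = 33
Z: 6·0+5·1+4·2 = 13 | 3·3+5·0+1·4 = 13
J: 6·2+5·1+4·6 = 41 | 3·4+5·5+1·4 = 41
gcd(6,5,4,3,5,1) = 1

Coefficients: [6, 5, 4, 3, 5, 1]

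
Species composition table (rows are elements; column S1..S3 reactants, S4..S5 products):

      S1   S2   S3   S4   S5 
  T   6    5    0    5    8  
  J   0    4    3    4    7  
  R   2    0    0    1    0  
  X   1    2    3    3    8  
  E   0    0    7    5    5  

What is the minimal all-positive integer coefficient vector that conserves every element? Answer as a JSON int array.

Coefficients: [3, 4, 5, 6, 1]

T: 3·6+4·5+5·0 = 38 | 6·5+1·8 = 38
J: 3·0+4·4+5·3 = 31 | 6·4+1·7 = 31
R: 3·2+4·0+5·0 = 6 | 6·1+1·0 = 6
X: 3·1+4·2+5·3 = 26 | 6·3+1·8 = 26
E: 3·0+4·0+5·7 = 35 | 6·5+1·5 = 35
gcd(3,4,5,6,1) = 1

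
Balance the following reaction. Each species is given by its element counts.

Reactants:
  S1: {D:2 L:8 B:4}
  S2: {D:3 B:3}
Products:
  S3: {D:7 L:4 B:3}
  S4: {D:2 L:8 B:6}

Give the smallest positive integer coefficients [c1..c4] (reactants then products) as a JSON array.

Coefficients: [6, 4, 2, 5]

D: 6·2+4·3 = 24 | 2·7+5·2 = 24
L: 6·8+4·0 = 48 | 2·4+5·8 = 48
B: 6·4+4·3 = 36 | 2·3+5·6 = 36
gcd(6,4,2,5) = 1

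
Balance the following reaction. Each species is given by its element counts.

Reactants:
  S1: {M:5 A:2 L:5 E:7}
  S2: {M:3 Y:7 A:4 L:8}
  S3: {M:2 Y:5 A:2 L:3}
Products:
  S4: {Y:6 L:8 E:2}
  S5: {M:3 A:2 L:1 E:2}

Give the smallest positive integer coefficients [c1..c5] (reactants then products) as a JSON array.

Coefficients: [2, 1, 1, 2, 5]

M: 2·5+1·3+1·2 = 15 | 2·0+5·3 = 15
Y: 2·0+1·7+1·5 = 12 | 2·6+5·0 = 12
A: 2·2+1·4+1·2 = 10 | 2·0+5·2 = 10
L: 2·5+1·8+1·3 = 21 | 2·8+5·1 = 21
E: 2·7+1·0+1·0 = 14 | 2·2+5·2 = 14
gcd(2,1,1,2,5) = 1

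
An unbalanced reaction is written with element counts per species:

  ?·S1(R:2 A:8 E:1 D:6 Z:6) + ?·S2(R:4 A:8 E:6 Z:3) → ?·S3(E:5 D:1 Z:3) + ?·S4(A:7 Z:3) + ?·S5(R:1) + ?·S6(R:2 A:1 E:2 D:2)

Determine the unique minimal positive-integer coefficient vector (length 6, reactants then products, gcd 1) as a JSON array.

Coefficients: [2, 3, 2, 5, 6, 5]

R: 2·2+3·4 = 16 | 2·0+5·0+6·1+5·2 = 16
A: 2·8+3·8 = 40 | 2·0+5·7+6·0+5·1 = 40
E: 2·1+3·6 = 20 | 2·5+5·0+6·0+5·2 = 20
D: 2·6+3·0 = 12 | 2·1+5·0+6·0+5·2 = 12
Z: 2·6+3·3 = 21 | 2·3+5·3+6·0+5·0 = 21
gcd(2,3,2,5,6,5) = 1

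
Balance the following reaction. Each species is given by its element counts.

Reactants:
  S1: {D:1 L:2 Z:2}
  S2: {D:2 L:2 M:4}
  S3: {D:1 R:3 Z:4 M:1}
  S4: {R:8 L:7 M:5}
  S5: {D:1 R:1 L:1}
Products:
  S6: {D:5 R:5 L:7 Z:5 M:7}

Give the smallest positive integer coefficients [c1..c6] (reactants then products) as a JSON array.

D: 4·1+5·2+3·1+1·0+3·1 = 20 | 4·5 = 20
R: 4·0+5·0+3·3+1·8+3·1 = 20 | 4·5 = 20
L: 4·2+5·2+3·0+1·7+3·1 = 28 | 4·7 = 28
Z: 4·2+5·0+3·4+1·0+3·0 = 20 | 4·5 = 20
M: 4·0+5·4+3·1+1·5+3·0 = 28 | 4·7 = 28
gcd(4,5,3,1,3,4) = 1

Coefficients: [4, 5, 3, 1, 3, 4]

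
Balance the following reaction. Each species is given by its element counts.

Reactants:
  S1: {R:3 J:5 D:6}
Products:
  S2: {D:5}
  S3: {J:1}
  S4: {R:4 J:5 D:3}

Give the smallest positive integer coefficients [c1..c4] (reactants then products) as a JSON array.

Coefficients: [4, 3, 5, 3]

R: 4·3 = 12 | 3·0+5·0+3·4 = 12
J: 4·5 = 20 | 3·0+5·1+3·5 = 20
D: 4·6 = 24 | 3·5+5·0+3·3 = 24
gcd(4,3,5,3) = 1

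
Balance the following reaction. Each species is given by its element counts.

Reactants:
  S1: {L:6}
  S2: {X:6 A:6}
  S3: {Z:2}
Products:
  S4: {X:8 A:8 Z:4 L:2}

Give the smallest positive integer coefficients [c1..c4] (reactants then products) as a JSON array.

Coefficients: [1, 4, 6, 3]

X: 1·0+4·6+6·0 = 24 | 3·8 = 24
A: 1·0+4·6+6·0 = 24 | 3·8 = 24
Z: 1·0+4·0+6·2 = 12 | 3·4 = 12
L: 1·6+4·0+6·0 = 6 | 3·2 = 6
gcd(1,4,6,3) = 1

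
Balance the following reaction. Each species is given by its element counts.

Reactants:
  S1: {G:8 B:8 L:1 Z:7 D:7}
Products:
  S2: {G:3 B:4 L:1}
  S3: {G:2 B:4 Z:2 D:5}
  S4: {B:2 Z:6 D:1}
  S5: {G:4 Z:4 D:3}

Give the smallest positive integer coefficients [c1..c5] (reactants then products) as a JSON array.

Coefficients: [6, 6, 5, 2, 5]

G: 6·8 = 48 | 6·3+5·2+2·0+5·4 = 48
B: 6·8 = 48 | 6·4+5·4+2·2+5·0 = 48
L: 6·1 = 6 | 6·1+5·0+2·0+5·0 = 6
Z: 6·7 = 42 | 6·0+5·2+2·6+5·4 = 42
D: 6·7 = 42 | 6·0+5·5+2·1+5·3 = 42
gcd(6,6,5,2,5) = 1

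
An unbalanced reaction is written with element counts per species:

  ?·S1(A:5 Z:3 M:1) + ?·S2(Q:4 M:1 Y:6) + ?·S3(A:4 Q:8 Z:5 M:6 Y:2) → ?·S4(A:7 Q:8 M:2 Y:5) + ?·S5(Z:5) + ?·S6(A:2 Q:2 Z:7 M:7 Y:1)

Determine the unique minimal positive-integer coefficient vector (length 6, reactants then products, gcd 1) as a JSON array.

A: 6·5+4·0+5·4 = 50 | 6·7+3·0+4·2 = 50
Q: 6·0+4·4+5·8 = 56 | 6·8+3·0+4·2 = 56
Z: 6·3+4·0+5·5 = 43 | 6·0+3·5+4·7 = 43
M: 6·1+4·1+5·6 = 40 | 6·2+3·0+4·7 = 40
Y: 6·0+4·6+5·2 = 34 | 6·5+3·0+4·1 = 34
gcd(6,4,5,6,3,4) = 1

Coefficients: [6, 4, 5, 6, 3, 4]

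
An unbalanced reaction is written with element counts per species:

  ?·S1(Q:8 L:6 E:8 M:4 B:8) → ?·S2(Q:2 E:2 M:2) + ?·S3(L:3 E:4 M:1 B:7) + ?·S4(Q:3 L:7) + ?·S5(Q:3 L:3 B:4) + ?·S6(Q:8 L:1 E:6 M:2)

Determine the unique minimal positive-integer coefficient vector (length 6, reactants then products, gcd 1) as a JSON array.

Q: 5·8 = 40 | 6·2+4·0+1·3+3·3+2·8 = 40
L: 5·6 = 30 | 6·0+4·3+1·7+3·3+2·1 = 30
E: 5·8 = 40 | 6·2+4·4+1·0+3·0+2·6 = 40
M: 5·4 = 20 | 6·2+4·1+1·0+3·0+2·2 = 20
B: 5·8 = 40 | 6·0+4·7+1·0+3·4+2·0 = 40
gcd(5,6,4,1,3,2) = 1

Coefficients: [5, 6, 4, 1, 3, 2]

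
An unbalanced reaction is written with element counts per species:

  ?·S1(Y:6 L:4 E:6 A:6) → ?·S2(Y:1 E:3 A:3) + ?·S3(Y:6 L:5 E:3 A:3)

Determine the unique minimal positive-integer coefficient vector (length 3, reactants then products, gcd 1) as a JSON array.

Y: 5·6 = 30 | 6·1+4·6 = 30
L: 5·4 = 20 | 6·0+4·5 = 20
E: 5·6 = 30 | 6·3+4·3 = 30
A: 5·6 = 30 | 6·3+4·3 = 30
gcd(5,6,4) = 1

Coefficients: [5, 6, 4]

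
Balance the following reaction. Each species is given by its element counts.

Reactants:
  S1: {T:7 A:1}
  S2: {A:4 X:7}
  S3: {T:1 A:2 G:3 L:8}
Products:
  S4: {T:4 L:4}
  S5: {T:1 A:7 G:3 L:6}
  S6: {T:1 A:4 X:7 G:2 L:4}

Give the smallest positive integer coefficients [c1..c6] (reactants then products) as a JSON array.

T: 2·7+6·0+6·1 = 20 | 3·4+2·1+6·1 = 20
A: 2·1+6·4+6·2 = 38 | 3·0+2·7+6·4 = 38
X: 2·0+6·7+6·0 = 42 | 3·0+2·0+6·7 = 42
G: 2·0+6·0+6·3 = 18 | 3·0+2·3+6·2 = 18
L: 2·0+6·0+6·8 = 48 | 3·4+2·6+6·4 = 48
gcd(2,6,6,3,2,6) = 1

Coefficients: [2, 6, 6, 3, 2, 6]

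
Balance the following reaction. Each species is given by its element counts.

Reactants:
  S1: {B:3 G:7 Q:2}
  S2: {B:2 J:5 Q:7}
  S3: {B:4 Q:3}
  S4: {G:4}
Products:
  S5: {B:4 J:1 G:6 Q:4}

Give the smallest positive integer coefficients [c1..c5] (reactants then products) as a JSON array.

Coefficients: [2, 1, 3, 4, 5]

B: 2·3+1·2+3·4+4·0 = 20 | 5·4 = 20
J: 2·0+1·5+3·0+4·0 = 5 | 5·1 = 5
G: 2·7+1·0+3·0+4·4 = 30 | 5·6 = 30
Q: 2·2+1·7+3·3+4·0 = 20 | 5·4 = 20
gcd(2,1,3,4,5) = 1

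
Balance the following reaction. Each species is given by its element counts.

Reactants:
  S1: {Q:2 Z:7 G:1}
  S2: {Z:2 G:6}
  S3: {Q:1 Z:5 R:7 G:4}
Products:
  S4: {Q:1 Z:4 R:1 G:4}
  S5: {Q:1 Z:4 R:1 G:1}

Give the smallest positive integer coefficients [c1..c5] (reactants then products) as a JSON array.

Coefficients: [3, 1, 1, 2, 5]

Q: 3·2+1·0+1·1 = 7 | 2·1+5·1 = 7
Z: 3·7+1·2+1·5 = 28 | 2·4+5·4 = 28
R: 3·0+1·0+1·7 = 7 | 2·1+5·1 = 7
G: 3·1+1·6+1·4 = 13 | 2·4+5·1 = 13
gcd(3,1,1,2,5) = 1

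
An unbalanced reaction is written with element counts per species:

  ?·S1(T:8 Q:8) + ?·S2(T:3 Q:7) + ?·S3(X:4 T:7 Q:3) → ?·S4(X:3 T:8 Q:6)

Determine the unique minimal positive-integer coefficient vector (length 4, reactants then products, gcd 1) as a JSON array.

Coefficients: [1, 1, 3, 4]

X: 1·0+1·0+3·4 = 12 | 4·3 = 12
T: 1·8+1·3+3·7 = 32 | 4·8 = 32
Q: 1·8+1·7+3·3 = 24 | 4·6 = 24
gcd(1,1,3,4) = 1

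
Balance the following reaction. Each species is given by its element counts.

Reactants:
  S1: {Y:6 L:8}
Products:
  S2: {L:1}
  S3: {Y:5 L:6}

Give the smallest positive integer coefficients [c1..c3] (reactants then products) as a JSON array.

Coefficients: [5, 4, 6]

Y: 5·6 = 30 | 4·0+6·5 = 30
L: 5·8 = 40 | 4·1+6·6 = 40
gcd(5,4,6) = 1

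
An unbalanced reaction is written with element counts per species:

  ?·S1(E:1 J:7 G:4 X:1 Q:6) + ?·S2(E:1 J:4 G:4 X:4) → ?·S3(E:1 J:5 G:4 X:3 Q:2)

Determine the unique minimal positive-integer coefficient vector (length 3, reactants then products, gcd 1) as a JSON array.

E: 1·1+2·1 = 3 | 3·1 = 3
J: 1·7+2·4 = 15 | 3·5 = 15
G: 1·4+2·4 = 12 | 3·4 = 12
X: 1·1+2·4 = 9 | 3·3 = 9
Q: 1·6+2·0 = 6 | 3·2 = 6
gcd(1,2,3) = 1

Coefficients: [1, 2, 3]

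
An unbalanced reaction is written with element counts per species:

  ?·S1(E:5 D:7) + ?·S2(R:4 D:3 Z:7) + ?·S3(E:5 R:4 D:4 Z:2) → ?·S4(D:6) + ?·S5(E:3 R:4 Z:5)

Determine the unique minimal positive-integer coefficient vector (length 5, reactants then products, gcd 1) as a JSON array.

E: 1·5+3·0+2·5 = 15 | 4·0+5·3 = 15
R: 1·0+3·4+2·4 = 20 | 4·0+5·4 = 20
D: 1·7+3·3+2·4 = 24 | 4·6+5·0 = 24
Z: 1·0+3·7+2·2 = 25 | 4·0+5·5 = 25
gcd(1,3,2,4,5) = 1

Coefficients: [1, 3, 2, 4, 5]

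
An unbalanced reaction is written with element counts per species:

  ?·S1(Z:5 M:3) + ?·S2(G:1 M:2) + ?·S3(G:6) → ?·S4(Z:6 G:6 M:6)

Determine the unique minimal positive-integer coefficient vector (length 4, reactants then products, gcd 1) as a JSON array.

Z: 6·5+6·0+4·0 = 30 | 5·6 = 30
G: 6·0+6·1+4·6 = 30 | 5·6 = 30
M: 6·3+6·2+4·0 = 30 | 5·6 = 30
gcd(6,6,4,5) = 1

Coefficients: [6, 6, 4, 5]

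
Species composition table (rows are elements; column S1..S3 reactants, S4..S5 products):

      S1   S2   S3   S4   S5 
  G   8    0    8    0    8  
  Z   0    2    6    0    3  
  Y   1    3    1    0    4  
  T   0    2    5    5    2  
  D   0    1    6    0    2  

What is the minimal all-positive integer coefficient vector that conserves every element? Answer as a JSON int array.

G: 5·8+6·0+1·8 = 48 | 1·0+6·8 = 48
Z: 5·0+6·2+1·6 = 18 | 1·0+6·3 = 18
Y: 5·1+6·3+1·1 = 24 | 1·0+6·4 = 24
T: 5·0+6·2+1·5 = 17 | 1·5+6·2 = 17
D: 5·0+6·1+1·6 = 12 | 1·0+6·2 = 12
gcd(5,6,1,1,6) = 1

Coefficients: [5, 6, 1, 1, 6]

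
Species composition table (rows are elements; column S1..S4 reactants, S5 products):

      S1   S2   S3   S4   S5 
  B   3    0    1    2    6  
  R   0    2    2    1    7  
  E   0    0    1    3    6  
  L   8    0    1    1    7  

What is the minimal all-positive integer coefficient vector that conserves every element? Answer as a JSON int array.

B: 2·3+5·0+6·1+6·2 = 24 | 4·6 = 24
R: 2·0+5·2+6·2+6·1 = 28 | 4·7 = 28
E: 2·0+5·0+6·1+6·3 = 24 | 4·6 = 24
L: 2·8+5·0+6·1+6·1 = 28 | 4·7 = 28
gcd(2,5,6,6,4) = 1

Coefficients: [2, 5, 6, 6, 4]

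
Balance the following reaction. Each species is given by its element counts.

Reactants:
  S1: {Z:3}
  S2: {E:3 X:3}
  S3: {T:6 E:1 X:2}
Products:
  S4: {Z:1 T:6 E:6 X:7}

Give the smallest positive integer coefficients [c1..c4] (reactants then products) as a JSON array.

Z: 1·3+5·0+3·0 = 3 | 3·1 = 3
T: 1·0+5·0+3·6 = 18 | 3·6 = 18
E: 1·0+5·3+3·1 = 18 | 3·6 = 18
X: 1·0+5·3+3·2 = 21 | 3·7 = 21
gcd(1,5,3,3) = 1

Coefficients: [1, 5, 3, 3]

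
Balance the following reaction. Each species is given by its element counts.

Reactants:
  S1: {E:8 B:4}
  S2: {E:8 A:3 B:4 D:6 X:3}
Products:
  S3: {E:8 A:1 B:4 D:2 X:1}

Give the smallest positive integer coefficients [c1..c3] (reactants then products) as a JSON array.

E: 2·8+1·8 = 24 | 3·8 = 24
A: 2·0+1·3 = 3 | 3·1 = 3
B: 2·4+1·4 = 12 | 3·4 = 12
D: 2·0+1·6 = 6 | 3·2 = 6
X: 2·0+1·3 = 3 | 3·1 = 3
gcd(2,1,3) = 1

Coefficients: [2, 1, 3]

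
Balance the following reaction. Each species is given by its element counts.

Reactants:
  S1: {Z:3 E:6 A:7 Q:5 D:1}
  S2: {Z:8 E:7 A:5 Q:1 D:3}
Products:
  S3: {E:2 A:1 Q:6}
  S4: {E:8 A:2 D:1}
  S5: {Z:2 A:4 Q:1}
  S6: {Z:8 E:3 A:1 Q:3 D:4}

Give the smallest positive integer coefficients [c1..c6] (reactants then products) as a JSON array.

Coefficients: [4, 1, 2, 3, 6, 1]

Z: 4·3+1·8 = 20 | 2·0+3·0+6·2+1·8 = 20
E: 4·6+1·7 = 31 | 2·2+3·8+6·0+1·3 = 31
A: 4·7+1·5 = 33 | 2·1+3·2+6·4+1·1 = 33
Q: 4·5+1·1 = 21 | 2·6+3·0+6·1+1·3 = 21
D: 4·1+1·3 = 7 | 2·0+3·1+6·0+1·4 = 7
gcd(4,1,2,3,6,1) = 1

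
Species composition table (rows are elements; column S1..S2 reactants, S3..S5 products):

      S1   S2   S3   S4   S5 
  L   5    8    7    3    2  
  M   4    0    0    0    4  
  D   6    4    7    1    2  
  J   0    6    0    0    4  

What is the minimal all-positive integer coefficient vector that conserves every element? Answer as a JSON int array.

L: 6·5+4·8 = 62 | 5·7+5·3+6·2 = 62
M: 6·4+4·0 = 24 | 5·0+5·0+6·4 = 24
D: 6·6+4·4 = 52 | 5·7+5·1+6·2 = 52
J: 6·0+4·6 = 24 | 5·0+5·0+6·4 = 24
gcd(6,4,5,5,6) = 1

Coefficients: [6, 4, 5, 5, 6]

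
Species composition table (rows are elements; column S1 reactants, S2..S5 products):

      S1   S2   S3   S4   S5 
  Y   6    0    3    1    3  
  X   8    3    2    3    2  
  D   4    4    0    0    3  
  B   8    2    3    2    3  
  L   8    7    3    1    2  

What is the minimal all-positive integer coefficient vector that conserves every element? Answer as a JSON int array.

Y: 5·6 = 30 | 2·0+4·3+6·1+4·3 = 30
X: 5·8 = 40 | 2·3+4·2+6·3+4·2 = 40
D: 5·4 = 20 | 2·4+4·0+6·0+4·3 = 20
B: 5·8 = 40 | 2·2+4·3+6·2+4·3 = 40
L: 5·8 = 40 | 2·7+4·3+6·1+4·2 = 40
gcd(5,2,4,6,4) = 1

Coefficients: [5, 2, 4, 6, 4]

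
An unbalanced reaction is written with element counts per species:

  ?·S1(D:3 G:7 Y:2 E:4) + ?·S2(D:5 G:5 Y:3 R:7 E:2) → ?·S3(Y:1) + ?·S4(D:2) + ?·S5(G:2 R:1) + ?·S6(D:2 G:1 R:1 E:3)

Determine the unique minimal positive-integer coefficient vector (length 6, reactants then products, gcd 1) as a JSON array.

D: 1·3+1·5 = 8 | 5·0+2·2+5·0+2·2 = 8
G: 1·7+1·5 = 12 | 5·0+2·0+5·2+2·1 = 12
Y: 1·2+1·3 = 5 | 5·1+2·0+5·0+2·0 = 5
R: 1·0+1·7 = 7 | 5·0+2·0+5·1+2·1 = 7
E: 1·4+1·2 = 6 | 5·0+2·0+5·0+2·3 = 6
gcd(1,1,5,2,5,2) = 1

Coefficients: [1, 1, 5, 2, 5, 2]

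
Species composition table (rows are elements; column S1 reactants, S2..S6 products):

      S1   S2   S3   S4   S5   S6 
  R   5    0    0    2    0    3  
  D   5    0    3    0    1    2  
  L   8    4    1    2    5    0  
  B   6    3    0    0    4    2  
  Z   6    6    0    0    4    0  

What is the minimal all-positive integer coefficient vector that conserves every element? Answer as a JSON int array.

R: 6·5 = 30 | 4·0+5·0+6·2+3·0+6·3 = 30
D: 6·5 = 30 | 4·0+5·3+6·0+3·1+6·2 = 30
L: 6·8 = 48 | 4·4+5·1+6·2+3·5+6·0 = 48
B: 6·6 = 36 | 4·3+5·0+6·0+3·4+6·2 = 36
Z: 6·6 = 36 | 4·6+5·0+6·0+3·4+6·0 = 36
gcd(6,4,5,6,3,6) = 1

Coefficients: [6, 4, 5, 6, 3, 6]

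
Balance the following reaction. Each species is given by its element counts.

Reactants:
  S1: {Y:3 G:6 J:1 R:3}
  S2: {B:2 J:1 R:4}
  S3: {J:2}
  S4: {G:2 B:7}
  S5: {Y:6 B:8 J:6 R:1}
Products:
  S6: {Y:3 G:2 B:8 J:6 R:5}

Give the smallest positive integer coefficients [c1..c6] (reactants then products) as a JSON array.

Coefficients: [1, 5, 6, 2, 2, 5]

Y: 1·3+5·0+6·0+2·0+2·6 = 15 | 5·3 = 15
G: 1·6+5·0+6·0+2·2+2·0 = 10 | 5·2 = 10
B: 1·0+5·2+6·0+2·7+2·8 = 40 | 5·8 = 40
J: 1·1+5·1+6·2+2·0+2·6 = 30 | 5·6 = 30
R: 1·3+5·4+6·0+2·0+2·1 = 25 | 5·5 = 25
gcd(1,5,6,2,2,5) = 1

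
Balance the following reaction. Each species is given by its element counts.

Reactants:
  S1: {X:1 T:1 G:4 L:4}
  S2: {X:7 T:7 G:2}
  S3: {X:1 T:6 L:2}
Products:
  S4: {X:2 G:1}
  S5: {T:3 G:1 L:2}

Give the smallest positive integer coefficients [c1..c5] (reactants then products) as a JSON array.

Coefficients: [2, 1, 1, 5, 5]

X: 2·1+1·7+1·1 = 10 | 5·2+5·0 = 10
T: 2·1+1·7+1·6 = 15 | 5·0+5·3 = 15
G: 2·4+1·2+1·0 = 10 | 5·1+5·1 = 10
L: 2·4+1·0+1·2 = 10 | 5·0+5·2 = 10
gcd(2,1,1,5,5) = 1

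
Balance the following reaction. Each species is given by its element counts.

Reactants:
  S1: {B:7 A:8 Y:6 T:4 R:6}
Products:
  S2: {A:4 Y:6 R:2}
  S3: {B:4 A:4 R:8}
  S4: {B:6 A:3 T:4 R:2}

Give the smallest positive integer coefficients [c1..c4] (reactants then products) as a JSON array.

B: 4·7 = 28 | 4·0+1·4+4·6 = 28
A: 4·8 = 32 | 4·4+1·4+4·3 = 32
Y: 4·6 = 24 | 4·6+1·0+4·0 = 24
T: 4·4 = 16 | 4·0+1·0+4·4 = 16
R: 4·6 = 24 | 4·2+1·8+4·2 = 24
gcd(4,4,1,4) = 1

Coefficients: [4, 4, 1, 4]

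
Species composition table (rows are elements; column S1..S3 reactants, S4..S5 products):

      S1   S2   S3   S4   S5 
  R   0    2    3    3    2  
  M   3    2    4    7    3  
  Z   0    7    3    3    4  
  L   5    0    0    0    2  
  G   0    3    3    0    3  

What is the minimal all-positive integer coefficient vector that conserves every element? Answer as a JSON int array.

Coefficients: [2, 2, 3, 1, 5]

R: 2·0+2·2+3·3 = 13 | 1·3+5·2 = 13
M: 2·3+2·2+3·4 = 22 | 1·7+5·3 = 22
Z: 2·0+2·7+3·3 = 23 | 1·3+5·4 = 23
L: 2·5+2·0+3·0 = 10 | 1·0+5·2 = 10
G: 2·0+2·3+3·3 = 15 | 1·0+5·3 = 15
gcd(2,2,3,1,5) = 1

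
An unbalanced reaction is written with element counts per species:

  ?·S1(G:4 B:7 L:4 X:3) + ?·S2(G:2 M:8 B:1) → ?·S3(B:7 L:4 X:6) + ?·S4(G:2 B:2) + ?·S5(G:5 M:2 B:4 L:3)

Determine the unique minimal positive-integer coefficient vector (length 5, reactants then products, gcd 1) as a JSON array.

G: 6·4+1·2 = 26 | 3·0+3·2+4·5 = 26
M: 6·0+1·8 = 8 | 3·0+3·0+4·2 = 8
B: 6·7+1·1 = 43 | 3·7+3·2+4·4 = 43
L: 6·4+1·0 = 24 | 3·4+3·0+4·3 = 24
X: 6·3+1·0 = 18 | 3·6+3·0+4·0 = 18
gcd(6,1,3,3,4) = 1

Coefficients: [6, 1, 3, 3, 4]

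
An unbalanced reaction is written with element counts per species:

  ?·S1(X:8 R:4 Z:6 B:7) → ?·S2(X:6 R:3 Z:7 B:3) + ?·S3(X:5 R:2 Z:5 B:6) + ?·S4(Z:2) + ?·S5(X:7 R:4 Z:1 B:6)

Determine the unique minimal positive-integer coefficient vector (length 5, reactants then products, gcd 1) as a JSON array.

Coefficients: [6, 2, 3, 2, 3]

X: 6·8 = 48 | 2·6+3·5+2·0+3·7 = 48
R: 6·4 = 24 | 2·3+3·2+2·0+3·4 = 24
Z: 6·6 = 36 | 2·7+3·5+2·2+3·1 = 36
B: 6·7 = 42 | 2·3+3·6+2·0+3·6 = 42
gcd(6,2,3,2,3) = 1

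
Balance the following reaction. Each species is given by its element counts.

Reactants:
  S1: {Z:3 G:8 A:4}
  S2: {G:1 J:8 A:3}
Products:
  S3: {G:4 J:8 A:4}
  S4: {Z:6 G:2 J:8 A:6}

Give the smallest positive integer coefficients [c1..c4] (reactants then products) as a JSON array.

Z: 2·3+6·0 = 6 | 5·0+1·6 = 6
G: 2·8+6·1 = 22 | 5·4+1·2 = 22
J: 2·0+6·8 = 48 | 5·8+1·8 = 48
A: 2·4+6·3 = 26 | 5·4+1·6 = 26
gcd(2,6,5,1) = 1

Coefficients: [2, 6, 5, 1]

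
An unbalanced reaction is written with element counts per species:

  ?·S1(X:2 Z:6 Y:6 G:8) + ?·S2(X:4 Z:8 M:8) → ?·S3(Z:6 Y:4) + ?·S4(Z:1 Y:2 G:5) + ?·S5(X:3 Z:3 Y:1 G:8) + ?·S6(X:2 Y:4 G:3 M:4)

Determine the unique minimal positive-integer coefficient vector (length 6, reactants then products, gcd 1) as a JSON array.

Coefficients: [6, 1, 5, 2, 4, 2]

X: 6·2+1·4 = 16 | 5·0+2·0+4·3+2·2 = 16
Z: 6·6+1·8 = 44 | 5·6+2·1+4·3+2·0 = 44
Y: 6·6+1·0 = 36 | 5·4+2·2+4·1+2·4 = 36
G: 6·8+1·0 = 48 | 5·0+2·5+4·8+2·3 = 48
M: 6·0+1·8 = 8 | 5·0+2·0+4·0+2·4 = 8
gcd(6,1,5,2,4,2) = 1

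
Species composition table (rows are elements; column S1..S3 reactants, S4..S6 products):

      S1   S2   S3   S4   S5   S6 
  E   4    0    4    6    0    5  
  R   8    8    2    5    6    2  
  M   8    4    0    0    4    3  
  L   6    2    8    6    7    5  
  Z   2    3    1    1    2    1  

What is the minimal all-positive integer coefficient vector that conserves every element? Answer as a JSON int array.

Coefficients: [3, 1, 5, 2, 4, 4]

E: 3·4+1·0+5·4 = 32 | 2·6+4·0+4·5 = 32
R: 3·8+1·8+5·2 = 42 | 2·5+4·6+4·2 = 42
M: 3·8+1·4+5·0 = 28 | 2·0+4·4+4·3 = 28
L: 3·6+1·2+5·8 = 60 | 2·6+4·7+4·5 = 60
Z: 3·2+1·3+5·1 = 14 | 2·1+4·2+4·1 = 14
gcd(3,1,5,2,4,4) = 1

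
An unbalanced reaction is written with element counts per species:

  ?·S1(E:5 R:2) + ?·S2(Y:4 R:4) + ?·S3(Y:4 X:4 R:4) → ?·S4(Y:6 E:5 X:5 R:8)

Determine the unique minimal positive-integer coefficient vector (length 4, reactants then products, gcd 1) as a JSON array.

Coefficients: [4, 1, 5, 4]

Y: 4·0+1·4+5·4 = 24 | 4·6 = 24
E: 4·5+1·0+5·0 = 20 | 4·5 = 20
X: 4·0+1·0+5·4 = 20 | 4·5 = 20
R: 4·2+1·4+5·4 = 32 | 4·8 = 32
gcd(4,1,5,4) = 1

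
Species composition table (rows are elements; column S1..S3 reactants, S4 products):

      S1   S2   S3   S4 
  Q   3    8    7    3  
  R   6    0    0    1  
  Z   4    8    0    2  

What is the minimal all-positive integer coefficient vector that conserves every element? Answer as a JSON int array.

Q: 1·3+1·8+1·7 = 18 | 6·3 = 18
R: 1·6+1·0+1·0 = 6 | 6·1 = 6
Z: 1·4+1·8+1·0 = 12 | 6·2 = 12
gcd(1,1,1,6) = 1

Coefficients: [1, 1, 1, 6]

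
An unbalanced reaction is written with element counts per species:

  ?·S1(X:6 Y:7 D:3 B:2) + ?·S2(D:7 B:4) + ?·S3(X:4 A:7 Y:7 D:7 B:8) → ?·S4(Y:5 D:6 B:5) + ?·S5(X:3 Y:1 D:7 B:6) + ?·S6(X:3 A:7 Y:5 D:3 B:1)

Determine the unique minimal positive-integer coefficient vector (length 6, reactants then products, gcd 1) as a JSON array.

X: 2·6+5·0+3·4 = 24 | 3·0+5·3+3·3 = 24
A: 2·0+5·0+3·7 = 21 | 3·0+5·0+3·7 = 21
Y: 2·7+5·0+3·7 = 35 | 3·5+5·1+3·5 = 35
D: 2·3+5·7+3·7 = 62 | 3·6+5·7+3·3 = 62
B: 2·2+5·4+3·8 = 48 | 3·5+5·6+3·1 = 48
gcd(2,5,3,3,5,3) = 1

Coefficients: [2, 5, 3, 3, 5, 3]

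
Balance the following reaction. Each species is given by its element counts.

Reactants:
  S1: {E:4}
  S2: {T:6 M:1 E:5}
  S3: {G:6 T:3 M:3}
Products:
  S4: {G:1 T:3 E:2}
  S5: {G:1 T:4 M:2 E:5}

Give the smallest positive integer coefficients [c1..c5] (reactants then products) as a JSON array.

Coefficients: [3, 6, 2, 6, 6]

G: 3·0+6·0+2·6 = 12 | 6·1+6·1 = 12
T: 3·0+6·6+2·3 = 42 | 6·3+6·4 = 42
M: 3·0+6·1+2·3 = 12 | 6·0+6·2 = 12
E: 3·4+6·5+2·0 = 42 | 6·2+6·5 = 42
gcd(3,6,2,6,6) = 1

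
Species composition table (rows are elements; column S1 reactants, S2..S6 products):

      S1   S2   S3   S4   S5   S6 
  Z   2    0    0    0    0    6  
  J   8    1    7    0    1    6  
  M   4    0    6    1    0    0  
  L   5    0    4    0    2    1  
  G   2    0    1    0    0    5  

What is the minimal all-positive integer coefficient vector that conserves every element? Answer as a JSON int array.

Coefficients: [3, 6, 1, 6, 5, 1]

Z: 3·2 = 6 | 6·0+1·0+6·0+5·0+1·6 = 6
J: 3·8 = 24 | 6·1+1·7+6·0+5·1+1·6 = 24
M: 3·4 = 12 | 6·0+1·6+6·1+5·0+1·0 = 12
L: 3·5 = 15 | 6·0+1·4+6·0+5·2+1·1 = 15
G: 3·2 = 6 | 6·0+1·1+6·0+5·0+1·5 = 6
gcd(3,6,1,6,5,1) = 1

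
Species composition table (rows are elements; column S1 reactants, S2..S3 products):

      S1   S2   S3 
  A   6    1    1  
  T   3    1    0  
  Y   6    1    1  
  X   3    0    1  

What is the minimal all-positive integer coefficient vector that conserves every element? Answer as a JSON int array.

Coefficients: [1, 3, 3]

A: 1·6 = 6 | 3·1+3·1 = 6
T: 1·3 = 3 | 3·1+3·0 = 3
Y: 1·6 = 6 | 3·1+3·1 = 6
X: 1·3 = 3 | 3·0+3·1 = 3
gcd(1,3,3) = 1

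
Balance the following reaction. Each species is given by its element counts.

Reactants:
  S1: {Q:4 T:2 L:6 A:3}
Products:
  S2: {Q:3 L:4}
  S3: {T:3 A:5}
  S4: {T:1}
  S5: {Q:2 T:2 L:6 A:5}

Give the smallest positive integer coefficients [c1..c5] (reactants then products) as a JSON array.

Coefficients: [5, 6, 2, 2, 1]

Q: 5·4 = 20 | 6·3+2·0+2·0+1·2 = 20
T: 5·2 = 10 | 6·0+2·3+2·1+1·2 = 10
L: 5·6 = 30 | 6·4+2·0+2·0+1·6 = 30
A: 5·3 = 15 | 6·0+2·5+2·0+1·5 = 15
gcd(5,6,2,2,1) = 1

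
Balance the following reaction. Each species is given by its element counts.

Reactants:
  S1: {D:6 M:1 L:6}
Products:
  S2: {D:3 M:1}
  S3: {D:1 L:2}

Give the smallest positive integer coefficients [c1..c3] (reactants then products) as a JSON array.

Coefficients: [1, 1, 3]

D: 1·6 = 6 | 1·3+3·1 = 6
M: 1·1 = 1 | 1·1+3·0 = 1
L: 1·6 = 6 | 1·0+3·2 = 6
gcd(1,1,3) = 1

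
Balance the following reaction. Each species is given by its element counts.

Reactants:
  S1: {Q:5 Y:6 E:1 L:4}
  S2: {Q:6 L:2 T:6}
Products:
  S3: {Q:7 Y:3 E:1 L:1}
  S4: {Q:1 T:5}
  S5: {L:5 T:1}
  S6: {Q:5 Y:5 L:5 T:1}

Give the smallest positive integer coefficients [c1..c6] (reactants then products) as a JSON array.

Coefficients: [5, 5, 5, 5, 2, 3]

Q: 5·5+5·6 = 55 | 5·7+5·1+2·0+3·5 = 55
Y: 5·6+5·0 = 30 | 5·3+5·0+2·0+3·5 = 30
E: 5·1+5·0 = 5 | 5·1+5·0+2·0+3·0 = 5
L: 5·4+5·2 = 30 | 5·1+5·0+2·5+3·5 = 30
T: 5·0+5·6 = 30 | 5·0+5·5+2·1+3·1 = 30
gcd(5,5,5,5,2,3) = 1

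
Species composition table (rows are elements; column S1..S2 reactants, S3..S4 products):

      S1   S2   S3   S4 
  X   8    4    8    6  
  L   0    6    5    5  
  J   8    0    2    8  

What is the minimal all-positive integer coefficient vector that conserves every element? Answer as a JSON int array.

Coefficients: [3, 5, 4, 2]

X: 3·8+5·4 = 44 | 4·8+2·6 = 44
L: 3·0+5·6 = 30 | 4·5+2·5 = 30
J: 3·8+5·0 = 24 | 4·2+2·8 = 24
gcd(3,5,4,2) = 1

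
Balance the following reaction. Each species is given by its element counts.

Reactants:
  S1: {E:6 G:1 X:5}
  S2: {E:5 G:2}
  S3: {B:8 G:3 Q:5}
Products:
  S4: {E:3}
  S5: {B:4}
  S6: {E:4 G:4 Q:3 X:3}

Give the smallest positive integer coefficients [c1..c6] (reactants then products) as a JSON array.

Coefficients: [3, 4, 3, 6, 6, 5]

E: 3·6+4·5+3·0 = 38 | 6·3+6·0+5·4 = 38
B: 3·0+4·0+3·8 = 24 | 6·0+6·4+5·0 = 24
G: 3·1+4·2+3·3 = 20 | 6·0+6·0+5·4 = 20
Q: 3·0+4·0+3·5 = 15 | 6·0+6·0+5·3 = 15
X: 3·5+4·0+3·0 = 15 | 6·0+6·0+5·3 = 15
gcd(3,4,3,6,6,5) = 1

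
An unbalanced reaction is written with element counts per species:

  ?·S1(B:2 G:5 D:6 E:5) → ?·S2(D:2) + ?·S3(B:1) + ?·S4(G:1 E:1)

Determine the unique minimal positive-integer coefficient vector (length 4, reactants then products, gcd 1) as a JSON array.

Coefficients: [1, 3, 2, 5]

B: 1·2 = 2 | 3·0+2·1+5·0 = 2
G: 1·5 = 5 | 3·0+2·0+5·1 = 5
D: 1·6 = 6 | 3·2+2·0+5·0 = 6
E: 1·5 = 5 | 3·0+2·0+5·1 = 5
gcd(1,3,2,5) = 1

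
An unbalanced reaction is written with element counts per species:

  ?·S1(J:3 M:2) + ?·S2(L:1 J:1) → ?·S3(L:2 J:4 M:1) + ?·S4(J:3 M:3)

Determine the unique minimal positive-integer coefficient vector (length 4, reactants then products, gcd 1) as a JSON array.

L: 3·0+6·1 = 6 | 3·2+1·0 = 6
J: 3·3+6·1 = 15 | 3·4+1·3 = 15
M: 3·2+6·0 = 6 | 3·1+1·3 = 6
gcd(3,6,3,1) = 1

Coefficients: [3, 6, 3, 1]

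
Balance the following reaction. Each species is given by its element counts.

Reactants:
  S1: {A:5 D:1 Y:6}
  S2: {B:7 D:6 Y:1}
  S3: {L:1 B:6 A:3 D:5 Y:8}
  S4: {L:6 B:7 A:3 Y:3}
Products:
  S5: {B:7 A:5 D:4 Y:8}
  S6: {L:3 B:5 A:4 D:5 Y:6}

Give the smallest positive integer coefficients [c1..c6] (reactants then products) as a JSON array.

Coefficients: [6, 4, 3, 2, 5, 5]

L: 6·0+4·0+3·1+2·6 = 15 | 5·0+5·3 = 15
B: 6·0+4·7+3·6+2·7 = 60 | 5·7+5·5 = 60
A: 6·5+4·0+3·3+2·3 = 45 | 5·5+5·4 = 45
D: 6·1+4·6+3·5+2·0 = 45 | 5·4+5·5 = 45
Y: 6·6+4·1+3·8+2·3 = 70 | 5·8+5·6 = 70
gcd(6,4,3,2,5,5) = 1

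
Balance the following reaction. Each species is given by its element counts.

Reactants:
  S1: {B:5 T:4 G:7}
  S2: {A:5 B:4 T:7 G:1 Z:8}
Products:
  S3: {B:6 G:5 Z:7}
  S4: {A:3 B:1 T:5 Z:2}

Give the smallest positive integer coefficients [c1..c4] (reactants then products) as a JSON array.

Coefficients: [1, 3, 2, 5]

A: 1·0+3·5 = 15 | 2·0+5·3 = 15
B: 1·5+3·4 = 17 | 2·6+5·1 = 17
T: 1·4+3·7 = 25 | 2·0+5·5 = 25
G: 1·7+3·1 = 10 | 2·5+5·0 = 10
Z: 1·0+3·8 = 24 | 2·7+5·2 = 24
gcd(1,3,2,5) = 1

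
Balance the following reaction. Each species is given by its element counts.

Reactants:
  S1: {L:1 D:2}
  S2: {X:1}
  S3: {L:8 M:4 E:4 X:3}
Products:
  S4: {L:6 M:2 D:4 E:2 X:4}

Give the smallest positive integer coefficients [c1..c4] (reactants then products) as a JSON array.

Coefficients: [4, 5, 1, 2]

L: 4·1+5·0+1·8 = 12 | 2·6 = 12
M: 4·0+5·0+1·4 = 4 | 2·2 = 4
D: 4·2+5·0+1·0 = 8 | 2·4 = 8
E: 4·0+5·0+1·4 = 4 | 2·2 = 4
X: 4·0+5·1+1·3 = 8 | 2·4 = 8
gcd(4,5,1,2) = 1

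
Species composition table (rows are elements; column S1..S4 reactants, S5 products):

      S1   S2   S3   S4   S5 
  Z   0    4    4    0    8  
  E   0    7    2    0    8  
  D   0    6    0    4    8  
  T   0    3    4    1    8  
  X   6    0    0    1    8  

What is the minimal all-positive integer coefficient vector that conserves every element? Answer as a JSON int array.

Coefficients: [6, 4, 6, 4, 5]

Z: 6·0+4·4+6·4+4·0 = 40 | 5·8 = 40
E: 6·0+4·7+6·2+4·0 = 40 | 5·8 = 40
D: 6·0+4·6+6·0+4·4 = 40 | 5·8 = 40
T: 6·0+4·3+6·4+4·1 = 40 | 5·8 = 40
X: 6·6+4·0+6·0+4·1 = 40 | 5·8 = 40
gcd(6,4,6,4,5) = 1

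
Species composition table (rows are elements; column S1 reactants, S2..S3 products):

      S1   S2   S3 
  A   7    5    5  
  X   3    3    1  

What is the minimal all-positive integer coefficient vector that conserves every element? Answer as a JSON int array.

A: 5·7 = 35 | 4·5+3·5 = 35
X: 5·3 = 15 | 4·3+3·1 = 15
gcd(5,4,3) = 1

Coefficients: [5, 4, 3]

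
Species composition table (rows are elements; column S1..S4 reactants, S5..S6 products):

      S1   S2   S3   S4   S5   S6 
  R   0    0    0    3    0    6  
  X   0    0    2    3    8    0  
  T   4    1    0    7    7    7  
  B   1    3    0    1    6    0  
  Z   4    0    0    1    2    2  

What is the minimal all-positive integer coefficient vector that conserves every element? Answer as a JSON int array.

Coefficients: [1, 3, 5, 2, 2, 1]

R: 1·0+3·0+5·0+2·3 = 6 | 2·0+1·6 = 6
X: 1·0+3·0+5·2+2·3 = 16 | 2·8+1·0 = 16
T: 1·4+3·1+5·0+2·7 = 21 | 2·7+1·7 = 21
B: 1·1+3·3+5·0+2·1 = 12 | 2·6+1·0 = 12
Z: 1·4+3·0+5·0+2·1 = 6 | 2·2+1·2 = 6
gcd(1,3,5,2,2,1) = 1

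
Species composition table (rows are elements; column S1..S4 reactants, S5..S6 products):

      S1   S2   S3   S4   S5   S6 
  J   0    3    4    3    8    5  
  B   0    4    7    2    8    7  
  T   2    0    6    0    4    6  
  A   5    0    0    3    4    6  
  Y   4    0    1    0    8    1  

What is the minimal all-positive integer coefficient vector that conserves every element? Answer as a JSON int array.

J: 4·0+1·3+5·4+6·3 = 41 | 2·8+5·5 = 41
B: 4·0+1·4+5·7+6·2 = 51 | 2·8+5·7 = 51
T: 4·2+1·0+5·6+6·0 = 38 | 2·4+5·6 = 38
A: 4·5+1·0+5·0+6·3 = 38 | 2·4+5·6 = 38
Y: 4·4+1·0+5·1+6·0 = 21 | 2·8+5·1 = 21
gcd(4,1,5,6,2,5) = 1

Coefficients: [4, 1, 5, 6, 2, 5]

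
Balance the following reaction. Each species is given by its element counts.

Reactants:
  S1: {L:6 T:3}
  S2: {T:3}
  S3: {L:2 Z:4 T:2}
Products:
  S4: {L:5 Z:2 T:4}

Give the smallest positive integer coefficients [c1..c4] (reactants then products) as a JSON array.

Coefficients: [4, 2, 3, 6]

L: 4·6+2·0+3·2 = 30 | 6·5 = 30
Z: 4·0+2·0+3·4 = 12 | 6·2 = 12
T: 4·3+2·3+3·2 = 24 | 6·4 = 24
gcd(4,2,3,6) = 1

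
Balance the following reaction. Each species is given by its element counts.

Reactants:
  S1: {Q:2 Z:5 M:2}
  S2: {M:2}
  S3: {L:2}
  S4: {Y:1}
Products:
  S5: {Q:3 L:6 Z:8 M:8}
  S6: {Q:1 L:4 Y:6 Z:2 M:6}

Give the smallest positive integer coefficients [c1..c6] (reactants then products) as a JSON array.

Q: 2·2+5·0+5·0+6·0 = 4 | 1·3+1·1 = 4
L: 2·0+5·0+5·2+6·0 = 10 | 1·6+1·4 = 10
Y: 2·0+5·0+5·0+6·1 = 6 | 1·0+1·6 = 6
Z: 2·5+5·0+5·0+6·0 = 10 | 1·8+1·2 = 10
M: 2·2+5·2+5·0+6·0 = 14 | 1·8+1·6 = 14
gcd(2,5,5,6,1,1) = 1

Coefficients: [2, 5, 5, 6, 1, 1]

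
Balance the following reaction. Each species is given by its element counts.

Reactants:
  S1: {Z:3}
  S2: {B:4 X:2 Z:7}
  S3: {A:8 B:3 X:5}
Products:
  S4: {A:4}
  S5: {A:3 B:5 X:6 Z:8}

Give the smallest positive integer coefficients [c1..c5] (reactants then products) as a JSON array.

A: 6·0+2·0+4·8 = 32 | 5·4+4·3 = 32
B: 6·0+2·4+4·3 = 20 | 5·0+4·5 = 20
X: 6·0+2·2+4·5 = 24 | 5·0+4·6 = 24
Z: 6·3+2·7+4·0 = 32 | 5·0+4·8 = 32
gcd(6,2,4,5,4) = 1

Coefficients: [6, 2, 4, 5, 4]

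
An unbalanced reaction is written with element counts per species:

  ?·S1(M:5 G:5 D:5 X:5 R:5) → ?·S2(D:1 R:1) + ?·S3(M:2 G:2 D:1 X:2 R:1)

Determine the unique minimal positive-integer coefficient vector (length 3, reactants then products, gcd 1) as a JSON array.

Coefficients: [2, 5, 5]

M: 2·5 = 10 | 5·0+5·2 = 10
G: 2·5 = 10 | 5·0+5·2 = 10
D: 2·5 = 10 | 5·1+5·1 = 10
X: 2·5 = 10 | 5·0+5·2 = 10
R: 2·5 = 10 | 5·1+5·1 = 10
gcd(2,5,5) = 1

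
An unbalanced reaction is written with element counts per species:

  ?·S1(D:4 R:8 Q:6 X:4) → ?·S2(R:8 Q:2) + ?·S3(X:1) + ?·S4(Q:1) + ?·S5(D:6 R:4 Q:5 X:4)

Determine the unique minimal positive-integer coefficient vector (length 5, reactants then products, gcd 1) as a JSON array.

Coefficients: [3, 2, 4, 4, 2]

D: 3·4 = 12 | 2·0+4·0+4·0+2·6 = 12
R: 3·8 = 24 | 2·8+4·0+4·0+2·4 = 24
Q: 3·6 = 18 | 2·2+4·0+4·1+2·5 = 18
X: 3·4 = 12 | 2·0+4·1+4·0+2·4 = 12
gcd(3,2,4,4,2) = 1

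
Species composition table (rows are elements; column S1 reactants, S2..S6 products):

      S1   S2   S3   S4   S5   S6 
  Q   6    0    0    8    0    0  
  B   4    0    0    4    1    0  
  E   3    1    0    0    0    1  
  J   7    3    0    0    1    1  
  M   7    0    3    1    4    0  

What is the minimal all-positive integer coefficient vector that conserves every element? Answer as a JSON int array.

Coefficients: [4, 6, 3, 3, 4, 6]

Q: 4·6 = 24 | 6·0+3·0+3·8+4·0+6·0 = 24
B: 4·4 = 16 | 6·0+3·0+3·4+4·1+6·0 = 16
E: 4·3 = 12 | 6·1+3·0+3·0+4·0+6·1 = 12
J: 4·7 = 28 | 6·3+3·0+3·0+4·1+6·1 = 28
M: 4·7 = 28 | 6·0+3·3+3·1+4·4+6·0 = 28
gcd(4,6,3,3,4,6) = 1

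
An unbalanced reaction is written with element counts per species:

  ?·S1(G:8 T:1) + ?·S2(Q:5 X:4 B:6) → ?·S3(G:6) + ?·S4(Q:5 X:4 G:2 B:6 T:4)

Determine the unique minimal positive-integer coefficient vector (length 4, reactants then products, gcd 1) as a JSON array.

Q: 4·0+1·5 = 5 | 5·0+1·5 = 5
X: 4·0+1·4 = 4 | 5·0+1·4 = 4
G: 4·8+1·0 = 32 | 5·6+1·2 = 32
B: 4·0+1·6 = 6 | 5·0+1·6 = 6
T: 4·1+1·0 = 4 | 5·0+1·4 = 4
gcd(4,1,5,1) = 1

Coefficients: [4, 1, 5, 1]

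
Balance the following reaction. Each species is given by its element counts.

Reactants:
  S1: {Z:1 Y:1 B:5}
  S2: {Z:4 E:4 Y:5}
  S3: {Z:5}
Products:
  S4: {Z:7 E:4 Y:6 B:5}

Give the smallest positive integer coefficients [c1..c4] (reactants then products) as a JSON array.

Z: 5·1+5·4+2·5 = 35 | 5·7 = 35
E: 5·0+5·4+2·0 = 20 | 5·4 = 20
Y: 5·1+5·5+2·0 = 30 | 5·6 = 30
B: 5·5+5·0+2·0 = 25 | 5·5 = 25
gcd(5,5,2,5) = 1

Coefficients: [5, 5, 2, 5]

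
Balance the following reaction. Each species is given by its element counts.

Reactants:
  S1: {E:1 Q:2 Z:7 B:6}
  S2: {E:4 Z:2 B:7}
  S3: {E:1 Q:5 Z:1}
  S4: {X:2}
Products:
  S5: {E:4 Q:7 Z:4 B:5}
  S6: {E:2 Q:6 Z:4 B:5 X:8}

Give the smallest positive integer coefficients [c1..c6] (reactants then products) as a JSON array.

Coefficients: [1, 2, 5, 4, 3, 1]

E: 1·1+2·4+5·1+4·0 = 14 | 3·4+1·2 = 14
Q: 1·2+2·0+5·5+4·0 = 27 | 3·7+1·6 = 27
Z: 1·7+2·2+5·1+4·0 = 16 | 3·4+1·4 = 16
B: 1·6+2·7+5·0+4·0 = 20 | 3·5+1·5 = 20
X: 1·0+2·0+5·0+4·2 = 8 | 3·0+1·8 = 8
gcd(1,2,5,4,3,1) = 1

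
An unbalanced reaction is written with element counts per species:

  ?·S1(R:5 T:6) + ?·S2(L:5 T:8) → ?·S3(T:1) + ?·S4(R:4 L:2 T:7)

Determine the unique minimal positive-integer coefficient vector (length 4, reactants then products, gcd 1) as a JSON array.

Coefficients: [4, 2, 5, 5]

R: 4·5+2·0 = 20 | 5·0+5·4 = 20
L: 4·0+2·5 = 10 | 5·0+5·2 = 10
T: 4·6+2·8 = 40 | 5·1+5·7 = 40
gcd(4,2,5,5) = 1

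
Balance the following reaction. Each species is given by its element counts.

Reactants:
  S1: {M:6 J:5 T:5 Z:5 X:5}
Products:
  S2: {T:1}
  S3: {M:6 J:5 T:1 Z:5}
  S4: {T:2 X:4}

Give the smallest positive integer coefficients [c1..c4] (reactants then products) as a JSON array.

Coefficients: [4, 6, 4, 5]

M: 4·6 = 24 | 6·0+4·6+5·0 = 24
J: 4·5 = 20 | 6·0+4·5+5·0 = 20
T: 4·5 = 20 | 6·1+4·1+5·2 = 20
Z: 4·5 = 20 | 6·0+4·5+5·0 = 20
X: 4·5 = 20 | 6·0+4·0+5·4 = 20
gcd(4,6,4,5) = 1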